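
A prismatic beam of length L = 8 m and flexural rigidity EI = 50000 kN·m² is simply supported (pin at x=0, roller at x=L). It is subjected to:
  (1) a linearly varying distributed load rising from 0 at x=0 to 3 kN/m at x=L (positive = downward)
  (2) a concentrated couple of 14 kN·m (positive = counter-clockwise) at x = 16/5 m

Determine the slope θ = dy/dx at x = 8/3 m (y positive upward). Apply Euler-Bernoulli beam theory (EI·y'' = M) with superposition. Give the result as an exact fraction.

θ(8/3) = -2207/12656250 rad

Load 1 — triangular load w₀=3 kN/m (0→w₀ over full span):
  θ_1 = -w₀(7L⁴-30L²x²+15x⁴)/(360LEI) = -3·(7·8⁴-30·8²·(8/3)²+15·(8/3)⁴)/(360·8·50000) = -416/1265625 rad
Load 2 — applied couple M₀=14 kN·m at a=16/5 m (b=L-a=24/5):
  θ_2 = (M₀x²/(2L)+C₁)/EI  [x≤a] with C₁=M₀(3b²-L²)/(6L)=112/75 = (14·(8/3)²/(2·8)+(112/75))/50000 = 217/1406250 rad
Superposition: θ = Σ θ_i = -2207/12656250 rad ≈ -0.000174 rad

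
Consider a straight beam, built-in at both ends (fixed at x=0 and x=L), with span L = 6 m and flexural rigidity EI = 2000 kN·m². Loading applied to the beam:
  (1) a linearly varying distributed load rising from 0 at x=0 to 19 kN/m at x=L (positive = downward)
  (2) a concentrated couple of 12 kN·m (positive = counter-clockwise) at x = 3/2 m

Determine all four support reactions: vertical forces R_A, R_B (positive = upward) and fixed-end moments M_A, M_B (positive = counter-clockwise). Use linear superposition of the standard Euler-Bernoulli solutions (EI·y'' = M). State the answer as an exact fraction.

R_A = 387/20 kN, M_A = 411/20 kN·m, R_B = 753/20 kN, M_B = -609/20 kN·m

Load 1 — triangular load w₀=19 kN/m (0→w₀ over full span):
  R_A = 3w₀L/20 = 3·19·6/20 = 171/10 kN
  M_A = w₀L²/30 = 19·6²/30 = 114/5 kN·m
  R_B = 7w₀L/20 = 7·19·6/20 = 399/10 kN
  M_B = -w₀L²/20 = -19·6²/20 = -171/5 kN·m
Load 2 — applied couple M₀=12 kN·m at a=3/2 m (b=L-a=9/2):
  R_A = 6M₀ab/L³ = 6·12·(3/2)·(9/2)/6³ = 9/4 kN
  M_A = M₀b(2a-b)/L² = 12·(9/2)·(2·(3/2)-(9/2))/6² = -9/4 kN·m
  R_B = -6M₀ab/L³ = -6·12·(3/2)·(9/2)/6³ = -9/4 kN
  M_B = M₀a(2b-a)/L² = 12·(3/2)·(2·(9/2)-(3/2))/6² = 15/4 kN·m
Superposition: R_A = 387/20 kN, M_A = 411/20 kN·m, R_B = 753/20 kN, M_B = -609/20 kN·m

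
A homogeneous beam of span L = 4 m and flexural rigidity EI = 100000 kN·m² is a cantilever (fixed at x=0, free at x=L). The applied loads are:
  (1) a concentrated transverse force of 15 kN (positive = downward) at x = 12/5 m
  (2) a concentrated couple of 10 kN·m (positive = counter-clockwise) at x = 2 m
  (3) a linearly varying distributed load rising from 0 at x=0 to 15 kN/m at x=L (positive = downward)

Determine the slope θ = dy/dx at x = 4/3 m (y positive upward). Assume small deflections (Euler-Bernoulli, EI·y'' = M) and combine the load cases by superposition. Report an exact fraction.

Load 1 — point force P=15 kN at a=12/5 m (b=L-a=8/5):
  θ_1 = -Px(2a-x)/(2EI)  [x≤a] = -15·(4/3)·(2·(12/5)-(4/3))/(2·100000) = -13/37500 rad
Load 2 — applied couple M₀=10 kN·m at a=2 m (b=L-a=2):
  θ_2 = M₀x/EI  [x≤a] = 10·(4/3)/100000 = 1/7500 rad
Load 3 — triangular load w₀=15 kN/m (0→w₀ over full span):
  θ_3 = (w₀Lx²/4-w₀L²x/3-w₀x⁴/(24L))/EI = (15·4·(4/3)²/4-15·4²·(4/3)/3-15·(4/3)⁴/(24·4))/100000 = -163/202500 rad
Superposition: θ = Σ θ_i = -1031/1012500 rad ≈ -0.001018 rad

θ(4/3) = -1031/1012500 rad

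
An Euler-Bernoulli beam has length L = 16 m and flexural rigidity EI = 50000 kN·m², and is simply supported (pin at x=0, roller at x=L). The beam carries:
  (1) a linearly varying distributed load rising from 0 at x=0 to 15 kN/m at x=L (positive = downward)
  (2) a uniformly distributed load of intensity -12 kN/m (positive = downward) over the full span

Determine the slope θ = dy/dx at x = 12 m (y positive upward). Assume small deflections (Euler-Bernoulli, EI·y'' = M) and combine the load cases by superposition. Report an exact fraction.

θ(12) = -799/75000 rad

Load 1 — triangular load w₀=15 kN/m (0→w₀ over full span):
  θ_1 = -w₀(7L⁴-30L²x²+15x⁴)/(360LEI) = -15·(7·16⁴-30·16²·12²+15·12⁴)/(360·16·50000) = 1313/75000 rad
Load 2 — uniform load w=-12 kN/m over full span:
  θ_2 = -w(L³-6Lx²+4x³)/(24EI) = -(-12)·(16³-6·16·12²+4·12³)/(24·50000) = -88/3125 rad
Superposition: θ = Σ θ_i = -799/75000 rad ≈ -0.010653 rad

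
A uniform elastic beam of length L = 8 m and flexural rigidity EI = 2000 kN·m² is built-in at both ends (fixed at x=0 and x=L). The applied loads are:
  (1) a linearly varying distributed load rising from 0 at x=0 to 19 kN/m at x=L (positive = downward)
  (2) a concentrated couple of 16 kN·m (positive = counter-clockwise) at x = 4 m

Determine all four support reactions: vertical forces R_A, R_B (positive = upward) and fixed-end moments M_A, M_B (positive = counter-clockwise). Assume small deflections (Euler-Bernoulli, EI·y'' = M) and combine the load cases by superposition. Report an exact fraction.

Load 1 — triangular load w₀=19 kN/m (0→w₀ over full span):
  R_A = 3w₀L/20 = 3·19·8/20 = 114/5 kN
  M_A = w₀L²/30 = 19·8²/30 = 608/15 kN·m
  R_B = 7w₀L/20 = 7·19·8/20 = 266/5 kN
  M_B = -w₀L²/20 = -19·8²/20 = -304/5 kN·m
Load 2 — applied couple M₀=16 kN·m at a=4 m (b=L-a=4):
  R_A = 6M₀ab/L³ = 6·16·4·4/8³ = 3 kN
  M_A = M₀b(2a-b)/L² = 16·4·(2·4-4)/8² = 4 kN·m
  R_B = -6M₀ab/L³ = -6·16·4·4/8³ = -3 kN
  M_B = M₀a(2b-a)/L² = 16·4·(2·4-4)/8² = 4 kN·m
Superposition: R_A = 129/5 kN, M_A = 668/15 kN·m, R_B = 251/5 kN, M_B = -284/5 kN·m

R_A = 129/5 kN, M_A = 668/15 kN·m, R_B = 251/5 kN, M_B = -284/5 kN·m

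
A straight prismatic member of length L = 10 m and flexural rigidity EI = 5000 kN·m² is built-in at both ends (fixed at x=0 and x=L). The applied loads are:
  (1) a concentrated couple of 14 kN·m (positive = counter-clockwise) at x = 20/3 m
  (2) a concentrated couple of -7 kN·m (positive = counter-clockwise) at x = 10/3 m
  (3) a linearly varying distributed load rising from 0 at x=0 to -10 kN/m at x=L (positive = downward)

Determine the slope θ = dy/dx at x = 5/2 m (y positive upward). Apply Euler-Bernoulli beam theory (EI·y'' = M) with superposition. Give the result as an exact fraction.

θ(5/2) = 751/128000 rad

Load 1 — applied couple M₀=14 kN·m at a=20/3 m (b=L-a=10/3):
  θ_1 = (R_Ax²/2 - M_Ax)/EI  [x≤a] with R_A=28/15, M_A=14/3 = ((28/15)·(5/2)²/2 - (14/3)·(5/2))/5000 = -7/6000 rad
Load 2 — applied couple M₀=-7 kN·m at a=10/3 m (b=L-a=20/3):
  θ_2 = (R_Ax²/2 - M_Ax)/EI  [x≤a] with R_A=-14/15, M_A=0 = ((-14/15)·(5/2)²/2 - 0·(5/2))/5000 = -7/12000 rad
Load 3 — triangular load w₀=-10 kN/m (0→w₀ over full span):
  θ_3 = -w₀(2x(L-x)(L-2x)(x+2L)+x²(L-x)²)/(120LEI) = -(-10)·(2·(5/2)·(10-(5/2))·(10-2·(5/2))·((5/2)+2·10)+(5/2)²·(10-(5/2))²)/(120·10·5000) = 39/5120 rad
Superposition: θ = Σ θ_i = 751/128000 rad ≈ 0.005867 rad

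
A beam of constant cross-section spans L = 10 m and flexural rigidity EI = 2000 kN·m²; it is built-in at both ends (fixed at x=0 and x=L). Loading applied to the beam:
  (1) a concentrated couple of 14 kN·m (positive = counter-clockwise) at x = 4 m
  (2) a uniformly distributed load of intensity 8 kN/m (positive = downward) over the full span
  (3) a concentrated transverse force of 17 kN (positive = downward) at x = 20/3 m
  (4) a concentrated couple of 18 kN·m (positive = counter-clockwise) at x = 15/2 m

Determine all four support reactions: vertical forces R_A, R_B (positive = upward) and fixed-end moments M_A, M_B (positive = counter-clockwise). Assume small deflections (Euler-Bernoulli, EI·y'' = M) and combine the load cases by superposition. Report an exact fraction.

Load 1 — applied couple M₀=14 kN·m at a=4 m (b=L-a=6):
  R_A = 6M₀ab/L³ = 6·14·4·6/10³ = 252/125 kN
  M_A = M₀b(2a-b)/L² = 14·6·(2·4-6)/10² = 42/25 kN·m
  R_B = -6M₀ab/L³ = -6·14·4·6/10³ = -252/125 kN
  M_B = M₀a(2b-a)/L² = 14·4·(2·6-4)/10² = 112/25 kN·m
Load 2 — uniform load w=8 kN/m over full span:
  R_A = wL/2 = 8·10/2 = 40 kN
  M_A = wL²/12 = 8·10²/12 = 200/3 kN·m
  R_B = wL/2 = 8·10/2 = 40 kN
  M_B = -wL²/12 = -8·10²/12 = -200/3 kN·m
Load 3 — point force P=17 kN at a=20/3 m (b=L-a=10/3):
  R_A = Pb²(3a+b)/L³ = 17·(10/3)²·(3·(20/3)+(10/3))/10³ = 119/27 kN
  M_A = Pab²/L² = 17·(20/3)·(10/3)²/10² = 340/27 kN·m
  R_B = Pa²(a+3b)/L³ = 17·(20/3)²·((20/3)+3·(10/3))/10³ = 340/27 kN
  M_B = -Pa²b/L² = -17·(20/3)²·(10/3)/10² = -680/27 kN·m
Load 4 — applied couple M₀=18 kN·m at a=15/2 m (b=L-a=5/2):
  R_A = 6M₀ab/L³ = 6·18·(15/2)·(5/2)/10³ = 81/40 kN
  M_A = M₀b(2a-b)/L² = 18·(5/2)·(2·(15/2)-(5/2))/10² = 45/8 kN·m
  R_B = -6M₀ab/L³ = -6·18·(15/2)·(5/2)/10³ = -81/40 kN
  M_B = M₀a(2b-a)/L² = 18·(15/2)·(2·(5/2)-(15/2))/10² = -27/8 kN·m
Superposition: R_A = 1308107/27000 kN, M_A = 467447/5400 kN·m, R_B = 1310893/27000 kN, M_B = -490033/5400 kN·m

R_A = 1308107/27000 kN, M_A = 467447/5400 kN·m, R_B = 1310893/27000 kN, M_B = -490033/5400 kN·m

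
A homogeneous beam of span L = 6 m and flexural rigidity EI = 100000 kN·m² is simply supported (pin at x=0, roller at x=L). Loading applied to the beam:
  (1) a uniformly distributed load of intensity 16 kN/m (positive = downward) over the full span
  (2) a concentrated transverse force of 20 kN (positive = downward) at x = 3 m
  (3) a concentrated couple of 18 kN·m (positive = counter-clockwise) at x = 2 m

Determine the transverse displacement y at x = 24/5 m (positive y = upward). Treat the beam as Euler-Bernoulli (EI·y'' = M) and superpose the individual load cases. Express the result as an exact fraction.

y(24/5) = -61857/31250000 m

Load 1 — uniform load w=16 kN/m over full span:
  y_1 = -wx(L³-2Lx²+x³)/(24EI) = -16·(24/5)·(6³-2·6·(24/5)²+(24/5)³)/(24·100000) = -3132/1953125 m
Load 2 — point force P=20 kN at a=3 m (b=L-a=3):
  y_2 = -Pa(L-x)(2Lx-a²-x²)/(6LEI)  [x>a] = -20·3·(6-(24/5))·(2·6·(24/5)-3²-(24/5)²)/(6·6·100000) = -639/1250000 m
Load 3 — applied couple M₀=18 kN·m at a=2 m (b=L-a=4):
  y_3 = (M₀x³/(6L)-M₀(x-a)²/2+C₁x)/EI  [x>a] with C₁=M₀(3b²-L²)/(6L)=6 = (18·(24/5)³/(6·6)-18·((24/5)-2)²/2+6·(24/5))/100000 = 423/3125000 m
Superposition: y = Σ y_i = -61857/31250000 m ≈ -0.001979 m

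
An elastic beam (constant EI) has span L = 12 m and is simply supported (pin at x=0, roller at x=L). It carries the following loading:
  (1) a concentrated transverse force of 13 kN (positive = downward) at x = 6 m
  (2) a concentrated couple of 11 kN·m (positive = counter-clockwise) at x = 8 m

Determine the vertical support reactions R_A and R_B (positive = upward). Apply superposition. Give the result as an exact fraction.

Load 1 — point force P=13 kN at a=6 m (b=L-a=6):
  R_A = Pb/L = 13·6/12 = 13/2 kN
  R_B = Pa/L = 13·6/12 = 13/2 kN
Load 2 — applied couple M₀=11 kN·m at a=8 m (b=L-a=4):
  R_A = M₀/L = 11/12 kN
  R_B = -M₀/L = -11/12 kN
Superposition: R_A = 89/12 kN, R_B = 67/12 kN

R_A = 89/12 kN, R_B = 67/12 kN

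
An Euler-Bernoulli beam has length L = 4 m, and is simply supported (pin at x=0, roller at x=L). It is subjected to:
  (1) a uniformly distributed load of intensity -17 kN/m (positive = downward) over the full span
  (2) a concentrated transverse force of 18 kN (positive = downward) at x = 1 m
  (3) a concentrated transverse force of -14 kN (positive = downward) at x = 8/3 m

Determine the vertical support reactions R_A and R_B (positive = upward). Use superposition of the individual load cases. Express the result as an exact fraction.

R_A = -151/6 kN, R_B = -233/6 kN

Load 1 — uniform load w=-17 kN/m over full span:
  R_A = wL/2 = (-17)·4/2 = -34 kN
  R_B = wL/2 = (-17)·4/2 = -34 kN
Load 2 — point force P=18 kN at a=1 m (b=L-a=3):
  R_A = Pb/L = 18·3/4 = 27/2 kN
  R_B = Pa/L = 18·1/4 = 9/2 kN
Load 3 — point force P=-14 kN at a=8/3 m (b=L-a=4/3):
  R_A = Pb/L = (-14)·(4/3)/4 = -14/3 kN
  R_B = Pa/L = (-14)·(8/3)/4 = -28/3 kN
Superposition: R_A = -151/6 kN, R_B = -233/6 kN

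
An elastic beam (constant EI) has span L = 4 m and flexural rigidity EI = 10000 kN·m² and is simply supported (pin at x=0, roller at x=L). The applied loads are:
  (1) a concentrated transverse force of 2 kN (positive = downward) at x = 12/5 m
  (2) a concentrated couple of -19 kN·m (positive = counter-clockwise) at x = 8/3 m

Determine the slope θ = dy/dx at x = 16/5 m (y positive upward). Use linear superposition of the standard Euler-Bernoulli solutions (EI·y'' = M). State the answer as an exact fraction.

θ(16/5) = -1147/2812500 rad

Load 1 — point force P=2 kN at a=12/5 m (b=L-a=8/5):
  θ_1 = -Pa(2L²-6Lx+3x²+a²)/(6LEI)  [x>a] = -2·(12/5)·(2·4²-6·4·(16/5)+3·(16/5)²+(12/5)²)/(6·4·10000) = 13/78125 rad
Load 2 — applied couple M₀=-19 kN·m at a=8/3 m (b=L-a=4/3):
  θ_2 = (M₀x²/(2L)-M₀(x-a)+C₁)/EI  [x>a] with C₁=M₀(3b²-L²)/(6L)=76/9 = ((-19)·(16/5)²/(2·4)-(-19)·((16/5)-(8/3))+(76/9))/10000 = -323/562500 rad
Superposition: θ = Σ θ_i = -1147/2812500 rad ≈ -0.000408 rad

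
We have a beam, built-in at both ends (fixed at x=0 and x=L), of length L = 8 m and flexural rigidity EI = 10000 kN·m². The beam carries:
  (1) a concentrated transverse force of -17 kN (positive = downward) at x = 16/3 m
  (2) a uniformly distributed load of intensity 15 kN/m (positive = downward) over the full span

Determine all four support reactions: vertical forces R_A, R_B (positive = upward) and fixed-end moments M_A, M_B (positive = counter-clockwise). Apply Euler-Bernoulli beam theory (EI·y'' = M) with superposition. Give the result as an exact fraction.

R_A = 1501/27 kN, M_A = 1888/27 kN·m, R_B = 1280/27 kN, M_B = -1616/27 kN·m

Load 1 — point force P=-17 kN at a=16/3 m (b=L-a=8/3):
  R_A = Pb²(3a+b)/L³ = (-17)·(8/3)²·(3·(16/3)+(8/3))/8³ = -119/27 kN
  M_A = Pab²/L² = (-17)·(16/3)·(8/3)²/8² = -272/27 kN·m
  R_B = Pa²(a+3b)/L³ = (-17)·(16/3)²·((16/3)+3·(8/3))/8³ = -340/27 kN
  M_B = -Pa²b/L² = -(-17)·(16/3)²·(8/3)/8² = 544/27 kN·m
Load 2 — uniform load w=15 kN/m over full span:
  R_A = wL/2 = 15·8/2 = 60 kN
  M_A = wL²/12 = 15·8²/12 = 80 kN·m
  R_B = wL/2 = 15·8/2 = 60 kN
  M_B = -wL²/12 = -15·8²/12 = -80 kN·m
Superposition: R_A = 1501/27 kN, M_A = 1888/27 kN·m, R_B = 1280/27 kN, M_B = -1616/27 kN·m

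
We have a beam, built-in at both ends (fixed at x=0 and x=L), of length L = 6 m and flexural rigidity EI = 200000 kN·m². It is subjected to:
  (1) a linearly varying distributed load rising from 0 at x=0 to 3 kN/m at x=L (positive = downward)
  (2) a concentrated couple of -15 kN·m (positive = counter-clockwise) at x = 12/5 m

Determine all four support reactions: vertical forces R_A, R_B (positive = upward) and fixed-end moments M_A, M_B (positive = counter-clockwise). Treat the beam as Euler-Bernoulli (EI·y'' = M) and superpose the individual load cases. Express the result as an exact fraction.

R_A = -9/10 kN, M_A = 9/5 kN·m, R_B = 99/10 kN, M_B = -51/5 kN·m

Load 1 — triangular load w₀=3 kN/m (0→w₀ over full span):
  R_A = 3w₀L/20 = 3·3·6/20 = 27/10 kN
  M_A = w₀L²/30 = 3·6²/30 = 18/5 kN·m
  R_B = 7w₀L/20 = 7·3·6/20 = 63/10 kN
  M_B = -w₀L²/20 = -3·6²/20 = -27/5 kN·m
Load 2 — applied couple M₀=-15 kN·m at a=12/5 m (b=L-a=18/5):
  R_A = 6M₀ab/L³ = 6·(-15)·(12/5)·(18/5)/6³ = -18/5 kN
  M_A = M₀b(2a-b)/L² = (-15)·(18/5)·(2·(12/5)-(18/5))/6² = -9/5 kN·m
  R_B = -6M₀ab/L³ = -6·(-15)·(12/5)·(18/5)/6³ = 18/5 kN
  M_B = M₀a(2b-a)/L² = (-15)·(12/5)·(2·(18/5)-(12/5))/6² = -24/5 kN·m
Superposition: R_A = -9/10 kN, M_A = 9/5 kN·m, R_B = 99/10 kN, M_B = -51/5 kN·m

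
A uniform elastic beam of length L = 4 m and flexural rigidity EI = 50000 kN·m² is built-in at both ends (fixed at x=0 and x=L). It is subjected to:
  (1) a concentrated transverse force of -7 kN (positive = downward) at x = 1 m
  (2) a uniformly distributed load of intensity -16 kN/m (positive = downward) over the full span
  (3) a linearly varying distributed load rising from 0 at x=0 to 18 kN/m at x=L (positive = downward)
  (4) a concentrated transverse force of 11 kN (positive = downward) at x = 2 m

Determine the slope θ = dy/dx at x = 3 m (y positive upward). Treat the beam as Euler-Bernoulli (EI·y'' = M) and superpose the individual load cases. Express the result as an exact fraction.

Load 1 — point force P=-7 kN at a=1 m (b=L-a=3):
  θ_1 = Pa²(L-x)(2bL-(3b+a)(L-x))/(2L³EI)  [x>a] = (-7)·1²·(4-3)·(2·3·4-(3·3+1)·(4-3))/(2·4³·50000) = -49/3200000 rad
Load 2 — uniform load w=-16 kN/m over full span:
  θ_2 = -wx(L-x)(L-2x)/(12EI) = -(-16)·3·(4-3)·(4-2·3)/(12·50000) = -1/6250 rad
Load 3 — triangular load w₀=18 kN/m (0→w₀ over full span):
  θ_3 = -w₀(2x(L-x)(L-2x)(x+2L)+x²(L-x)²)/(120LEI) = -18·(2·3·(4-3)·(4-2·3)·(3+2·4)+3²·(4-3)²)/(120·4·50000) = 369/4000000 rad
Load 4 — point force P=11 kN at a=2 m (b=L-a=2):
  θ_4 = Pa²(L-x)(2bL-(3b+a)(L-x))/(2L³EI)  [x>a] = 11·2²·(4-3)·(2·2·4-(3·2+2)·(4-3))/(2·4³·50000) = 11/200000 rad
Superposition: θ = Σ θ_i = -449/16000000 rad ≈ -0.000028 rad

θ(3) = -449/16000000 rad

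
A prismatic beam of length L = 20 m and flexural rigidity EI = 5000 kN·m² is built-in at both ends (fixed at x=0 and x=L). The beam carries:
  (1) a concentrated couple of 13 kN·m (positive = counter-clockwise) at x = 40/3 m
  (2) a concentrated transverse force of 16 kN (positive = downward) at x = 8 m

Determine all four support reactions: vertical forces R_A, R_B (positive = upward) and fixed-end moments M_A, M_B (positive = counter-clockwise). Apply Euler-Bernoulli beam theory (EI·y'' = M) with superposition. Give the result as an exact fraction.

R_A = 4213/375 kN, M_A = 3781/75 kN·m, R_B = 1787/375 kN, M_B = -768/25 kN·m

Load 1 — applied couple M₀=13 kN·m at a=40/3 m (b=L-a=20/3):
  R_A = 6M₀ab/L³ = 6·13·(40/3)·(20/3)/20³ = 13/15 kN
  M_A = M₀b(2a-b)/L² = 13·(20/3)·(2·(40/3)-(20/3))/20² = 13/3 kN·m
  R_B = -6M₀ab/L³ = -6·13·(40/3)·(20/3)/20³ = -13/15 kN
  M_B = M₀a(2b-a)/L² = 13·(40/3)·(2·(20/3)-(40/3))/20² = 0 kN·m
Load 2 — point force P=16 kN at a=8 m (b=L-a=12):
  R_A = Pb²(3a+b)/L³ = 16·12²·(3·8+12)/20³ = 1296/125 kN
  M_A = Pab²/L² = 16·8·12²/20² = 1152/25 kN·m
  R_B = Pa²(a+3b)/L³ = 16·8²·(8+3·12)/20³ = 704/125 kN
  M_B = -Pa²b/L² = -16·8²·12/20² = -768/25 kN·m
Superposition: R_A = 4213/375 kN, M_A = 3781/75 kN·m, R_B = 1787/375 kN, M_B = -768/25 kN·m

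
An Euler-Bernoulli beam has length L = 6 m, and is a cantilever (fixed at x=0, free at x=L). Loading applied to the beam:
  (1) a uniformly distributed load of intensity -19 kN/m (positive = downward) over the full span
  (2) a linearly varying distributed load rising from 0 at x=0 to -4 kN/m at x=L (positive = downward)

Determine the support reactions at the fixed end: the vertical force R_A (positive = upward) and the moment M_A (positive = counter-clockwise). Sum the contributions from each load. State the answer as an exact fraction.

Load 1 — uniform load w=-19 kN/m over full span:
  R_A = wL = (-19)·6 = -114 kN
  M_A = wL²/2 = (-19)·6²/2 = -342 kN·m
Load 2 — triangular load w₀=-4 kN/m (0→w₀ over full span):
  R_A = w₀L/2 = (-4)·6/2 = -12 kN
  M_A = w₀L²/3 = (-4)·6²/3 = -48 kN·m
Superposition: R_A = -126 kN, M_A = -390 kN·m

R_A = -126 kN, M_A = -390 kN·m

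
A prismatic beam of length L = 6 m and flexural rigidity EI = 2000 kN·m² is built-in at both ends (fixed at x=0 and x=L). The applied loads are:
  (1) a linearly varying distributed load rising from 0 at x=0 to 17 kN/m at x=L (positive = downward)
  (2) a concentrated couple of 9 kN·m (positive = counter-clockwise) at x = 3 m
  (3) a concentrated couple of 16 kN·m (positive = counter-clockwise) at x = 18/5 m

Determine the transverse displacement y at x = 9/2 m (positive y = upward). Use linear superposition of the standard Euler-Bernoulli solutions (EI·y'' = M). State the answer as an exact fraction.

y(9/2) = -42201/5120000 m

Load 1 — triangular load w₀=17 kN/m (0→w₀ over full span):
  y_1 = -w₀x²(L-x)²(x+2L)/(120LEI) = -17·(9/2)²·(6-(9/2))²·((9/2)+2·6)/(120·6·2000) = -45441/5120000 m
Load 2 — applied couple M₀=9 kN·m at a=3 m (b=L-a=3):
  y_2 = (R_Ax³/6 - M_Ax²/2 - M₀(x-a)²/2)/EI  [x>a] with R_A=9/4, M_A=9/4 = ((9/4)·(9/2)³/6 - (9/4)·(9/2)²/2 - 9·((9/2)-3)²/2)/2000 = 81/128000 m
Load 3 — applied couple M₀=16 kN·m at a=18/5 m (b=L-a=12/5):
  y_3 = (R_Ax³/6 - M_Ax²/2 - M₀(x-a)²/2)/EI  [x>a] with R_A=96/25, M_A=128/25 = ((96/25)·(9/2)³/6 - (128/25)·(9/2)²/2 - 16·((9/2)-(18/5))²/2)/2000 = 0 m
Superposition: y = Σ y_i = -42201/5120000 m ≈ -0.008242 m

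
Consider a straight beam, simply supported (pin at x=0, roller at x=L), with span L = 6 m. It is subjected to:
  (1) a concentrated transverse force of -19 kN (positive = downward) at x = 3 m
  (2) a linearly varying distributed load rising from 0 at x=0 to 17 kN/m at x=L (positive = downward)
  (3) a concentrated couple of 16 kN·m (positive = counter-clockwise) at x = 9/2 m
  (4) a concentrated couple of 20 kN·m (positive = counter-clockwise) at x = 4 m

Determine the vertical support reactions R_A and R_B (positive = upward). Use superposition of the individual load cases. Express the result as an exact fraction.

Load 1 — point force P=-19 kN at a=3 m (b=L-a=3):
  R_A = Pb/L = (-19)·3/6 = -19/2 kN
  R_B = Pa/L = (-19)·3/6 = -19/2 kN
Load 2 — triangular load w₀=17 kN/m (0→w₀ over full span):
  R_A = w₀L/6 = 17·6/6 = 17 kN
  R_B = w₀L/3 = 17·6/3 = 34 kN
Load 3 — applied couple M₀=16 kN·m at a=9/2 m (b=L-a=3/2):
  R_A = M₀/L = 16/6 = 8/3 kN
  R_B = -M₀/L = -16/6 = -8/3 kN
Load 4 — applied couple M₀=20 kN·m at a=4 m (b=L-a=2):
  R_A = M₀/L = 20/6 = 10/3 kN
  R_B = -M₀/L = -20/6 = -10/3 kN
Superposition: R_A = 27/2 kN, R_B = 37/2 kN

R_A = 27/2 kN, R_B = 37/2 kN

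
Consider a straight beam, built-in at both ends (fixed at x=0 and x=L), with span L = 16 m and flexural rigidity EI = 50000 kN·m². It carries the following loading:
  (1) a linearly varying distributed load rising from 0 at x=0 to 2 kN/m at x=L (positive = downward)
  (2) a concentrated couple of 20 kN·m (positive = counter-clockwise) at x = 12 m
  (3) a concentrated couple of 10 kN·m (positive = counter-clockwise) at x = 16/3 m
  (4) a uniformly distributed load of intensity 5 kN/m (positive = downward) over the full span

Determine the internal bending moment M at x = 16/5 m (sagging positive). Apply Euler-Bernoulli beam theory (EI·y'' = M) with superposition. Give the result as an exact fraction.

M(16/5) = -8609/1500 kN·m

Load 1 — triangular load w₀=2 kN/m (0→w₀ over full span):
  M_1 = 3w₀Lx/20 - w₀L²/30 - w₀x³/(6L) = 3·2·16·(16/5)/20 - 2·16²/30 - 2·(16/5)³/(6·16) = -896/375 kN·m
Load 2 — applied couple M₀=20 kN·m at a=12 m (b=L-a=4):
  M_2 = R_Ax - M_A  [x≤a] with R_A=45/32, M_A=25/4 = (45/32)·(16/5) - (25/4) = -7/4 kN·m
Load 3 — applied couple M₀=10 kN·m at a=16/3 m (b=L-a=32/3):
  M_3 = R_Ax - M_A  [x≤a] with R_A=5/6, M_A=0 = (5/6)·(16/5) - 0 = 8/3 kN·m
Load 4 — uniform load w=5 kN/m over full span:
  M_4 = wLx/2 - wL²/12 - wx²/2 = 5·16·(16/5)/2 - 5·16²/12 - 5·(16/5)²/2 = -64/15 kN·m
Superposition: M = Σ M_i = -8609/1500 kN·m ≈ -5.739333 kN·m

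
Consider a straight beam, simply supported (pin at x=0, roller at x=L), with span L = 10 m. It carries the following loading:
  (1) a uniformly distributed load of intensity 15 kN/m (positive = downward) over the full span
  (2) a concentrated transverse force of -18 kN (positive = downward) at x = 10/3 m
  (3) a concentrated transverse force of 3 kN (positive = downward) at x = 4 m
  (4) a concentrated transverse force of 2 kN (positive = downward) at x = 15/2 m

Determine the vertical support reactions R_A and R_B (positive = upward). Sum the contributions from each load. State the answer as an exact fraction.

R_A = 653/10 kN, R_B = 717/10 kN

Load 1 — uniform load w=15 kN/m over full span:
  R_A = wL/2 = 15·10/2 = 75 kN
  R_B = wL/2 = 15·10/2 = 75 kN
Load 2 — point force P=-18 kN at a=10/3 m (b=L-a=20/3):
  R_A = Pb/L = (-18)·(20/3)/10 = -12 kN
  R_B = Pa/L = (-18)·(10/3)/10 = -6 kN
Load 3 — point force P=3 kN at a=4 m (b=L-a=6):
  R_A = Pb/L = 3·6/10 = 9/5 kN
  R_B = Pa/L = 3·4/10 = 6/5 kN
Load 4 — point force P=2 kN at a=15/2 m (b=L-a=5/2):
  R_A = Pb/L = 2·(5/2)/10 = 1/2 kN
  R_B = Pa/L = 2·(15/2)/10 = 3/2 kN
Superposition: R_A = 653/10 kN, R_B = 717/10 kN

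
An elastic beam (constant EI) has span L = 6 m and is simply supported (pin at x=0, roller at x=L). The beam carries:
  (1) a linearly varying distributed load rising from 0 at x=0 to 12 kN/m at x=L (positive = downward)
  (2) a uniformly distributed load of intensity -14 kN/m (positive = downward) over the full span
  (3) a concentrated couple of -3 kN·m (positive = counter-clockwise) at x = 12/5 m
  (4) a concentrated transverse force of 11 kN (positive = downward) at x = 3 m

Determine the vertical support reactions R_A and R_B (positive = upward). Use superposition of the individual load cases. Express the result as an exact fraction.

R_A = -25 kN, R_B = -12 kN

Load 1 — triangular load w₀=12 kN/m (0→w₀ over full span):
  R_A = w₀L/6 = 12·6/6 = 12 kN
  R_B = w₀L/3 = 12·6/3 = 24 kN
Load 2 — uniform load w=-14 kN/m over full span:
  R_A = wL/2 = (-14)·6/2 = -42 kN
  R_B = wL/2 = (-14)·6/2 = -42 kN
Load 3 — applied couple M₀=-3 kN·m at a=12/5 m (b=L-a=18/5):
  R_A = M₀/L = (-3)/6 = -1/2 kN
  R_B = -M₀/L = -(-3)/6 = 1/2 kN
Load 4 — point force P=11 kN at a=3 m (b=L-a=3):
  R_A = Pb/L = 11·3/6 = 11/2 kN
  R_B = Pa/L = 11·3/6 = 11/2 kN
Superposition: R_A = -25 kN, R_B = -12 kN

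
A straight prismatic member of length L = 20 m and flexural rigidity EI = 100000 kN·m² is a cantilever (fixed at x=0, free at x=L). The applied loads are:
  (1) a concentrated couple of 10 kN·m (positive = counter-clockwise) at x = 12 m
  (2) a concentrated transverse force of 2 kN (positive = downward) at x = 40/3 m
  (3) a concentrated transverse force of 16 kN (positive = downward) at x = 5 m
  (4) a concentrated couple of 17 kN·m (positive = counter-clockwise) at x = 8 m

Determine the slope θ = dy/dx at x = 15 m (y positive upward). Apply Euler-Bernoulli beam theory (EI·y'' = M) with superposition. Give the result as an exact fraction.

θ(15) = -137/112500 rad

Load 1 — applied couple M₀=10 kN·m at a=12 m (b=L-a=8):
  θ_1 = M₀a/EI  [x>a] = 10·12/100000 = 3/2500 rad
Load 2 — point force P=2 kN at a=40/3 m (b=L-a=20/3):
  θ_2 = -Pa²/(2EI)  [x>a] = -2·(40/3)²/(2·100000) = -2/1125 rad
Load 3 — point force P=16 kN at a=5 m (b=L-a=15):
  θ_3 = -Pa²/(2EI)  [x>a] = -16·5²/(2·100000) = -1/500 rad
Load 4 — applied couple M₀=17 kN·m at a=8 m (b=L-a=12):
  θ_4 = M₀a/EI  [x>a] = 17·8/100000 = 17/12500 rad
Superposition: θ = Σ θ_i = -137/112500 rad ≈ -0.001218 rad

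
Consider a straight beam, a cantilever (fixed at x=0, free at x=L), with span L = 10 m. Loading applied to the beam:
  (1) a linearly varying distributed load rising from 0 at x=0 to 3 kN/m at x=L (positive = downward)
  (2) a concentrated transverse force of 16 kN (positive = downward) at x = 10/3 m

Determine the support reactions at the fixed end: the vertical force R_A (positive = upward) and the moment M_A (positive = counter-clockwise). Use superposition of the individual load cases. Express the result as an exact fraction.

Load 1 — triangular load w₀=3 kN/m (0→w₀ over full span):
  R_A = w₀L/2 = 3·10/2 = 15 kN
  M_A = w₀L²/3 = 3·10²/3 = 100 kN·m
Load 2 — point force P=16 kN at a=10/3 m (b=L-a=20/3):
  R_A = P = 16 kN
  M_A = Pa = 16·(10/3) = 160/3 kN·m
Superposition: R_A = 31 kN, M_A = 460/3 kN·m

R_A = 31 kN, M_A = 460/3 kN·m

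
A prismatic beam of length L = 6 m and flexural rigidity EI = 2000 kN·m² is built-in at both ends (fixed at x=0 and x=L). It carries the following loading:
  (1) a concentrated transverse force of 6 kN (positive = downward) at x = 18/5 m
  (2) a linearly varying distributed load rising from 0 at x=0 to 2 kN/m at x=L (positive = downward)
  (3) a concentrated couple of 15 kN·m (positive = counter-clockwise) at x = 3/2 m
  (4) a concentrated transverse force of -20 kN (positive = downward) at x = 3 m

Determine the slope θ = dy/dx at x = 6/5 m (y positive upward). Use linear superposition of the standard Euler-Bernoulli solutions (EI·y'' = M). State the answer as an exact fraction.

Load 1 — point force P=6 kN at a=18/5 m (b=L-a=12/5):
  θ_1 = -Pb²x(2aL-(3a+b)x)/(2L³EI)  [x≤a] = -6·(12/5)²·(6/5)·(2·(18/5)·6-(3·(18/5)+(12/5))·(6/5))/(2·6³·2000) = -513/390625 rad
Load 2 — triangular load w₀=2 kN/m (0→w₀ over full span):
  θ_2 = -w₀(2x(L-x)(L-2x)(x+2L)+x²(L-x)²)/(120LEI) = -2·(2·(6/5)·(6-(6/5))·(6-2·(6/5))·((6/5)+2·6)+(6/5)²·(6-(6/5))²)/(120·6·2000) = -63/78125 rad
Load 3 — applied couple M₀=15 kN·m at a=3/2 m (b=L-a=9/2):
  θ_3 = (R_Ax²/2 - M_Ax)/EI  [x≤a] with R_A=45/16, M_A=-45/16 = ((45/16)·(6/5)²/2 - (-45/16)·(6/5))/2000 = 27/10000 rad
Load 4 — point force P=-20 kN at a=3 m (b=L-a=3):
  θ_4 = -Pb²x(2aL-(3a+b)x)/(2L³EI)  [x≤a] = -(-20)·3²·(6/5)·(2·3·6-(3·3+3)·(6/5))/(2·6³·2000) = 27/5000 rad
Superposition: θ = Σ θ_i = 37377/6250000 rad ≈ 0.005980 rad

θ(6/5) = 37377/6250000 rad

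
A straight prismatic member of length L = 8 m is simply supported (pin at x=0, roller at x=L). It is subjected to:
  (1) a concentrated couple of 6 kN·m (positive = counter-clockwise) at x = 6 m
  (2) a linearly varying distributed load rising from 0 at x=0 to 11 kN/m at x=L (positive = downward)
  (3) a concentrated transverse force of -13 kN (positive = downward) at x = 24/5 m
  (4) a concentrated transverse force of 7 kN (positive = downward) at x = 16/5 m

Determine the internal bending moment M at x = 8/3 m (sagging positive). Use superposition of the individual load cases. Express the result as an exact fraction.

Load 1 — applied couple M₀=6 kN·m at a=6 m (b=L-a=2):
  M_1 = M₀x/L  [x≤a] = 6·(8/3)/8 = 2 kN·m
Load 2 — triangular load w₀=11 kN/m (0→w₀ over full span):
  M_2 = w₀Lx/6 - w₀x³/(6L) = 11·8·(8/3)/6 - 11·(8/3)³/(6·8) = 2816/81 kN·m
Load 3 — point force P=-13 kN at a=24/5 m (b=L-a=16/5):
  M_3 = Pbx/L  [x≤a] = (-13)·(16/5)·(8/3)/8 = -208/15 kN·m
Load 4 — point force P=7 kN at a=16/5 m (b=L-a=24/5):
  M_4 = Pbx/L  [x≤a] = 7·(24/5)·(8/3)/8 = 56/5 kN·m
Superposition: M = Σ M_i = 2762/81 kN·m ≈ 34.098765 kN·m

M(8/3) = 2762/81 kN·m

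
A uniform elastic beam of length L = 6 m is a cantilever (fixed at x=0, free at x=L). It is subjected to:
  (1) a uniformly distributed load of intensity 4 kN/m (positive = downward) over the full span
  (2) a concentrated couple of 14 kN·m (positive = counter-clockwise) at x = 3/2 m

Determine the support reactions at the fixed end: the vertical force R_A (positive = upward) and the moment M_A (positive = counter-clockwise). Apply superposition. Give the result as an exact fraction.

R_A = 24 kN, M_A = 58 kN·m

Load 1 — uniform load w=4 kN/m over full span:
  R_A = wL = 4·6 = 24 kN
  M_A = wL²/2 = 4·6²/2 = 72 kN·m
Load 2 — applied couple M₀=14 kN·m at a=3/2 m (b=L-a=9/2):
  R_A = 0 kN
  M_A = -M₀ = -14 kN·m
Superposition: R_A = 24 kN, M_A = 58 kN·m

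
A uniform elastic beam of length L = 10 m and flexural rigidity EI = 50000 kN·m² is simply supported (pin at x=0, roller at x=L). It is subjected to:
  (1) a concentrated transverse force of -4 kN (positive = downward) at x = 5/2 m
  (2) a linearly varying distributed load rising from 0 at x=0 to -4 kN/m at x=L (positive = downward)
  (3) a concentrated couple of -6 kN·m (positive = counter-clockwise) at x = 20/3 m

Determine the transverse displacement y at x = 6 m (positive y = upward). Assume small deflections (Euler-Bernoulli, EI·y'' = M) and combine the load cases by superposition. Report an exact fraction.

Load 1 — point force P=-4 kN at a=5/2 m (b=L-a=15/2):
  y_1 = -Pa(L-x)(2Lx-a²-x²)/(6LEI)  [x>a] = -(-4)·(5/2)·(10-6)·(2·10·6-(5/2)²-6²)/(6·10·50000) = 311/300000 m
Load 2 — triangular load w₀=-4 kN/m (0→w₀ over full span):
  y_2 = -w₀x(7L⁴-10L²x²+3x⁴)/(360LEI) = -(-4)·6·(7·10⁴-10·10²·6²+3·6⁴)/(360·10·50000) = 1184/234375 m
Load 3 — applied couple M₀=-6 kN·m at a=20/3 m (b=L-a=10/3):
  y_3 = (M₀x³/(6L)+C₁x)/EI  [x≤a] with C₁=M₀(3b²-L²)/(6L)=20/3 = ((-6)·6³/(6·10)+(20/3)·6)/50000 = 23/62500 m
Superposition: y = Σ y_i = 16141/2500000 m ≈ 0.006456 m

y(6) = 16141/2500000 m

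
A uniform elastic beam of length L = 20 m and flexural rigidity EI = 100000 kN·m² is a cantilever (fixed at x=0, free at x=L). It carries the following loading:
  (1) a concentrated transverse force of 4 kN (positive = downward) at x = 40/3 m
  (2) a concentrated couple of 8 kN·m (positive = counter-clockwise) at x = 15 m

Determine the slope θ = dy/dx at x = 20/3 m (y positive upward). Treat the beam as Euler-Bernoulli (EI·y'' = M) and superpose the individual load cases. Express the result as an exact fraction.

Load 1 — point force P=4 kN at a=40/3 m (b=L-a=20/3):
  θ_1 = -Px(2a-x)/(2EI)  [x≤a] = -4·(20/3)·(2·(40/3)-(20/3))/(2·100000) = -1/375 rad
Load 2 — applied couple M₀=8 kN·m at a=15 m (b=L-a=5):
  θ_2 = M₀x/EI  [x≤a] = 8·(20/3)/100000 = 1/1875 rad
Superposition: θ = Σ θ_i = -4/1875 rad ≈ -0.002133 rad

θ(20/3) = -4/1875 rad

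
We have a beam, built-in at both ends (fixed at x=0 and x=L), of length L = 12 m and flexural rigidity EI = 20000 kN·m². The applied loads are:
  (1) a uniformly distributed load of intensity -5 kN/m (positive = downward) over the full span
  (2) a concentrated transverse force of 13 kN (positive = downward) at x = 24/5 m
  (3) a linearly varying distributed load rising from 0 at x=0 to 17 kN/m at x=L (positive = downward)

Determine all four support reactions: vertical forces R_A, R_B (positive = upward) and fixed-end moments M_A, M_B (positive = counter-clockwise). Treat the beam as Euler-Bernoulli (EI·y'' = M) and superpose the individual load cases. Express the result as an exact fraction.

R_A = 1128/125 kN, M_A = 5508/125 kN·m, R_B = 5747/125 kN, M_B = -9672/125 kN·m

Load 1 — uniform load w=-5 kN/m over full span:
  R_A = wL/2 = (-5)·12/2 = -30 kN
  M_A = wL²/12 = (-5)·12²/12 = -60 kN·m
  R_B = wL/2 = (-5)·12/2 = -30 kN
  M_B = -wL²/12 = -(-5)·12²/12 = 60 kN·m
Load 2 — point force P=13 kN at a=24/5 m (b=L-a=36/5):
  R_A = Pb²(3a+b)/L³ = 13·(36/5)²·(3·(24/5)+(36/5))/12³ = 1053/125 kN
  M_A = Pab²/L² = 13·(24/5)·(36/5)²/12² = 2808/125 kN·m
  R_B = Pa²(a+3b)/L³ = 13·(24/5)²·((24/5)+3·(36/5))/12³ = 572/125 kN
  M_B = -Pa²b/L² = -13·(24/5)²·(36/5)/12² = -1872/125 kN·m
Load 3 — triangular load w₀=17 kN/m (0→w₀ over full span):
  R_A = 3w₀L/20 = 3·17·12/20 = 153/5 kN
  M_A = w₀L²/30 = 17·12²/30 = 408/5 kN·m
  R_B = 7w₀L/20 = 7·17·12/20 = 357/5 kN
  M_B = -w₀L²/20 = -17·12²/20 = -612/5 kN·m
Superposition: R_A = 1128/125 kN, M_A = 5508/125 kN·m, R_B = 5747/125 kN, M_B = -9672/125 kN·m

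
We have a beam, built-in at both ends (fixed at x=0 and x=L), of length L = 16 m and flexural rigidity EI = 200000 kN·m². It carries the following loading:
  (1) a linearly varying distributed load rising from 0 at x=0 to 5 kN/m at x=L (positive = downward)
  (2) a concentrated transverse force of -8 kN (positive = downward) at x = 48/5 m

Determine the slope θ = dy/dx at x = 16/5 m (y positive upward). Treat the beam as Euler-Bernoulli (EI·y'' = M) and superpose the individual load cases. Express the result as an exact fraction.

θ(16/5) = -7552/29296875 rad

Load 1 — triangular load w₀=5 kN/m (0→w₀ over full span):
  θ_1 = -w₀(2x(L-x)(L-2x)(x+2L)+x²(L-x)²)/(120LEI) = -5·(2·(16/5)·(16-(16/5))·(16-2·(16/5))·((16/5)+2·16)+(16/5)²·(16-(16/5))²)/(120·16·200000) = -448/1171875 rad
Load 2 — point force P=-8 kN at a=48/5 m (b=L-a=32/5):
  θ_2 = -Pb²x(2aL-(3a+b)x)/(2L³EI)  [x≤a] = -(-8)·(32/5)²·(16/5)·(2·(48/5)·16-(3·(48/5)+(32/5))·(16/5))/(2·16³·200000) = 1216/9765625 rad
Superposition: θ = Σ θ_i = -7552/29296875 rad ≈ -0.000258 rad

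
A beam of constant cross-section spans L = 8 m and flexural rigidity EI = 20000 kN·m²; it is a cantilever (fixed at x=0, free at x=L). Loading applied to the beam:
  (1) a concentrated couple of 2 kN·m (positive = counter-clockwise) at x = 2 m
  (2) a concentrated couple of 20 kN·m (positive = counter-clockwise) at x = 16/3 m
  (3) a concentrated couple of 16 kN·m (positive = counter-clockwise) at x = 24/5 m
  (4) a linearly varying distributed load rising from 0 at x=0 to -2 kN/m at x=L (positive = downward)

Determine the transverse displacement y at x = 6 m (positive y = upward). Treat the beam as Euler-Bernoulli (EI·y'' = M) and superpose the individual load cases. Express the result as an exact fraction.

y(6) = 258353/4500000 m

Load 1 — applied couple M₀=2 kN·m at a=2 m (b=L-a=6):
  y_1 = M₀a(2x-a)/(2EI)  [x>a] = 2·2·(2·6-2)/(2·20000) = 1/1000 m
Load 2 — applied couple M₀=20 kN·m at a=16/3 m (b=L-a=8/3):
  y_2 = M₀a(2x-a)/(2EI)  [x>a] = 20·(16/3)·(2·6-(16/3))/(2·20000) = 4/225 m
Load 3 — applied couple M₀=16 kN·m at a=24/5 m (b=L-a=16/5):
  y_3 = M₀a(2x-a)/(2EI)  [x>a] = 16·(24/5)·(2·6-(24/5))/(2·20000) = 216/15625 m
Load 4 — triangular load w₀=-2 kN/m (0→w₀ over full span):
  y_4 = (w₀Lx³/12-w₀L²x²/6-w₀x⁵/(120L))/EI = ((-2)·8·6³/12-(-2)·8²·6²/6-(-2)·6⁵/(120·8))/20000 = 2481/100000 m
Superposition: y = Σ y_i = 258353/4500000 m ≈ 0.057412 m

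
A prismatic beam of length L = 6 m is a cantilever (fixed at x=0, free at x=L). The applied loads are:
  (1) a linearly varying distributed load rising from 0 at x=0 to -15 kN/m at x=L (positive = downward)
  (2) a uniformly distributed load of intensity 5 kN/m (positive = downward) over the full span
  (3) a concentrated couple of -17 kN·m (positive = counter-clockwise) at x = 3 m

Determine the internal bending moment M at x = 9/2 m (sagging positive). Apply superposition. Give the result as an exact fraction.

M(9/2) = 315/32 kN·m

Load 1 — triangular load w₀=-15 kN/m (0→w₀ over full span):
  M_1 = w₀Lx/2 - w₀L²/3 - w₀x³/(6L) = (-15)·6·(9/2)/2 - (-15)·6²/3 - (-15)·(9/2)³/(6·6) = 495/32 kN·m
Load 2 — uniform load w=5 kN/m over full span:
  M_2 = -w(L-x)²/2 = -5·(6-(9/2))²/2 = -45/8 kN·m
Load 3 — applied couple M₀=-17 kN·m at a=3 m (b=L-a=3):
  M_3 = 0  [x>a] = 0 kN·m
Superposition: M = Σ M_i = 315/32 kN·m ≈ 9.843750 kN·m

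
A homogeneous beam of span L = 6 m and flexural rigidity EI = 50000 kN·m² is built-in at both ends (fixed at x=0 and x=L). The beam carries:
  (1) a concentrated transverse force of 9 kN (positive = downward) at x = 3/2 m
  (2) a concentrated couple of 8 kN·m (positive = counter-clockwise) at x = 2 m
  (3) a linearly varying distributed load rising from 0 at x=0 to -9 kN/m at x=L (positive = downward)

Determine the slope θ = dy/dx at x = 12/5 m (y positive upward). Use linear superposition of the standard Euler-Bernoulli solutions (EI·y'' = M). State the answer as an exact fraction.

θ(12/5) = 1029/7812500 rad

Load 1 — point force P=9 kN at a=3/2 m (b=L-a=9/2):
  θ_1 = Pa²(L-x)(2bL-(3b+a)(L-x))/(2L³EI)  [x>a] = 9·(3/2)²·(6-(12/5))·(2·(9/2)·6-(3·(9/2)+(3/2))·(6-(12/5)))/(2·6³·50000) = 0 rad
Load 2 — applied couple M₀=8 kN·m at a=2 m (b=L-a=4):
  θ_2 = (R_Ax²/2 - M_Ax - M₀(x-a))/EI  [x>a] with R_A=16/9, M_A=0 = ((16/9)·(12/5)²/2 - 0·(12/5) - 8·((12/5)-2))/50000 = 3/78125 rad
Load 3 — triangular load w₀=-9 kN/m (0→w₀ over full span):
  θ_3 = -w₀(2x(L-x)(L-2x)(x+2L)+x²(L-x)²)/(120LEI) = -(-9)·(2·(12/5)·(6-(12/5))·(6-2·(12/5))·((12/5)+2·6)+(12/5)²·(6-(12/5))²)/(120·6·50000) = 729/7812500 rad
Superposition: θ = Σ θ_i = 1029/7812500 rad ≈ 0.000132 rad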